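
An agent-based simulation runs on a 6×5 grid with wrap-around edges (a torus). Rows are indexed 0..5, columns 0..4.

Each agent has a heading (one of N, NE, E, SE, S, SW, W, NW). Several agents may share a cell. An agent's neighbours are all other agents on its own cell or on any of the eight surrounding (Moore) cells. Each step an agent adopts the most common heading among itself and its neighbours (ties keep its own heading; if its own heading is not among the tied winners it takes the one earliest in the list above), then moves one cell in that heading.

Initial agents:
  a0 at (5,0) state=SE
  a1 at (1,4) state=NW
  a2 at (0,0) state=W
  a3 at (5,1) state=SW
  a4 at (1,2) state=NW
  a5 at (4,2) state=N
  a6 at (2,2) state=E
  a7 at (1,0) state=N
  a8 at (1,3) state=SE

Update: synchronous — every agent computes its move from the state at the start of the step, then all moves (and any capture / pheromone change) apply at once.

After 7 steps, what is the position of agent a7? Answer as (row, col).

(0, 0)

t=1: a0@(0,1):SE a1@(0,3):NW a2@(0,4):W a3@(0,0):SW a4@(0,1):NW a5@(3,2):N a6@(2,3):E a7@(0,0):N a8@(0,2):NW
t=2: a0@(5,0):NW a1@(5,2):NW a2@(0,3):W a3@(1,4):SW a4@(5,0):NW a5@(2,2):N a6@(2,4):E a7@(5,0):N a8@(5,1):NW
t=3: a0@(4,4):NW a1@(4,1):NW a2@(0,2):W a3@(2,3):SW a4@(4,4):NW a5@(1,2):N a6@(2,0):E a7@(4,4):NW a8@(4,0):NW
t=4: a0@(3,3):NW a1@(3,0):NW a2@(0,1):W a3@(3,2):SW a4@(3,3):NW a5@(0,2):N a6@(2,1):E a7@(3,3):NW a8@(3,4):NW
t=5: a0@(2,2):NW a1@(2,4):NW a2@(0,0):W a3@(2,1):NW a4@(2,2):NW a5@(5,2):N a6@(2,2):E a7@(2,2):NW a8@(2,3):NW
t=6: a0@(1,1):NW a1@(1,3):NW a2@(0,4):W a3@(1,0):NW a4@(1,1):NW a5@(4,2):N a6@(1,1):NW a7@(1,1):NW a8@(1,2):NW
t=7: a0@(0,0):NW a1@(0,2):NW a2@(5,3):NW a3@(0,4):NW a4@(0,0):NW a5@(3,2):N a6@(0,0):NW a7@(0,0):NW a8@(0,1):NW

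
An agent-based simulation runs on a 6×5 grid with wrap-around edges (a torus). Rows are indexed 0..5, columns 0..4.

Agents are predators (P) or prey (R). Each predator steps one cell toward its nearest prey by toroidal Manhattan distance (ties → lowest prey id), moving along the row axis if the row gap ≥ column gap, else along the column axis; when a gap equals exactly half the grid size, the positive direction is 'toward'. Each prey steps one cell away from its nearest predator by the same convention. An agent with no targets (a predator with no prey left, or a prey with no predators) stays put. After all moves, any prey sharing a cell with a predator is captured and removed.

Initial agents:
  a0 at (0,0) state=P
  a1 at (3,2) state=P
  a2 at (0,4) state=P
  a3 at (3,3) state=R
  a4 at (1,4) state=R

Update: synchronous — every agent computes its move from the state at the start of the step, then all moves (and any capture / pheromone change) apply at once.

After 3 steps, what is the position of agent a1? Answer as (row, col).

t=1: a0@(1,0):P a1@(3,3):P a2@(1,4):P a3@(3,4):R a4@(2,4):R
t=2: a0@(2,0):P a1@(3,4):P a2@(2,4):P a3@(3,0):R
t=3: a0@(3,0):P a1@(3,0):P a2@(3,4):P a3@(4,0):R

(3, 0)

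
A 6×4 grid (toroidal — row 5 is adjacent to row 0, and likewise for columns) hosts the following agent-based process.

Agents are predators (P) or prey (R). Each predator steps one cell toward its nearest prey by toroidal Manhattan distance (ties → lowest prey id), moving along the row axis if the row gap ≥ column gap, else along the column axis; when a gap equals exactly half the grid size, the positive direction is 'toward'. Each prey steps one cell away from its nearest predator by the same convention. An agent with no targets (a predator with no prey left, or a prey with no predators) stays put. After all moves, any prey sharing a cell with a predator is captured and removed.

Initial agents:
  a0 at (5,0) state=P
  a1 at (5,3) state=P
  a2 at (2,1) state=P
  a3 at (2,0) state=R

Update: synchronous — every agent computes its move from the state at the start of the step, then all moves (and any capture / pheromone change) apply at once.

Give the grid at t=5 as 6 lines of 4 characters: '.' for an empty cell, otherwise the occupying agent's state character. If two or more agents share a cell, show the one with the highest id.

....
....
....
PP..
.R..
....

t=1: a0@(0,0):P a1@(0,3):P a2@(2,0):P a3@(2,3):R
t=2: a0@(1,0):P a1@(1,3):P a2@(2,3):P a3@(2,2):R
t=3: a0@(1,1):P a1@(2,3):P a2@(2,2):P a3@(2,1):R
t=4: a0@(2,1):P a1@(2,0):P a2@(2,1):P a3@(3,1):R
t=5: a0@(3,1):P a1@(3,0):P a2@(3,1):P a3@(4,1):R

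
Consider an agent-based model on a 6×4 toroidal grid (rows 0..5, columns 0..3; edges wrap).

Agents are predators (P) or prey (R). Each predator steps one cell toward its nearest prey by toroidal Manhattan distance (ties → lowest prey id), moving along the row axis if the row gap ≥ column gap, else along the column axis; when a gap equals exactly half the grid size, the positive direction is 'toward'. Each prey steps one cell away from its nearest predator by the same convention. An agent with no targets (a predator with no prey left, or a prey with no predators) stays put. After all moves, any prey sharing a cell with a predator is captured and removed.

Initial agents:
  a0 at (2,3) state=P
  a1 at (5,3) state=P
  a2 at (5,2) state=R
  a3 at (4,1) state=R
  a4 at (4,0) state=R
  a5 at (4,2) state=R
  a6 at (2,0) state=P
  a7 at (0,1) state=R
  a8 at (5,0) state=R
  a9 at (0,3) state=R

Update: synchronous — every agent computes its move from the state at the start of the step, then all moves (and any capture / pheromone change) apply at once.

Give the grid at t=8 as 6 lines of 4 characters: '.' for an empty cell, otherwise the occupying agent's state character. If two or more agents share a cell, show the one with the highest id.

t=1: a0@(1,3):P a1@(5,2):P a2@(5,1):R a3@(4,0):R a5@(3,2):R a6@(3,0):P a7@(0,0):R a8@(5,1):R
t=2: a0@(0,3):P a1@(5,1):P a2@(5,0):R a3@(5,0):R a5@(2,2):R a6@(4,0):P a7@(5,0):R a8@(5,0):R
t=3: a0@(5,3):P a1@(5,0):P a5@(3,2):R a6@(5,0):P
t=4: a0@(4,3):P a1@(4,0):P a5@(2,2):R a6@(4,0):P
t=5: a0@(3,3):P a1@(3,0):P a5@(1,2):R a6@(3,0):P
t=6: a0@(2,3):P a1@(2,0):P a5@(0,2):R a6@(2,0):P
t=7: a0@(1,3):P a1@(1,0):P a5@(5,2):R a6@(1,0):P
t=8: a0@(0,3):P a1@(0,0):P a5@(4,2):R a6@(0,0):P

P..P
....
....
....
..R.
....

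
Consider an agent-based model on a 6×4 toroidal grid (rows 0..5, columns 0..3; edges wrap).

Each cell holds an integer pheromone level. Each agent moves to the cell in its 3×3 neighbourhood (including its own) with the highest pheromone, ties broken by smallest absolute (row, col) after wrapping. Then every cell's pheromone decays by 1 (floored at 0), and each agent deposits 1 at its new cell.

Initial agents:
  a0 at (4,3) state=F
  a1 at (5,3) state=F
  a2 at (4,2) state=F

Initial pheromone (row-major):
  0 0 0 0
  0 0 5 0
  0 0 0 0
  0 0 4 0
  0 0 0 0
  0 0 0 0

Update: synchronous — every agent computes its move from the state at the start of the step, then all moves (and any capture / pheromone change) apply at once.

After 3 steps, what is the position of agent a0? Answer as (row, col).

t=1: a0@(3,2) a1@(0,0) a2@(3,2) | pheromone: 1 0 0 0 / 0 0 4 0 / 0 0 0 0 / 0 0 5 0 / 0 0 0 0 / 0 0 0 0
t=2: a0@(3,2) a1@(0,0) a2@(3,2) | pheromone: 1 0 0 0 / 0 0 3 0 / 0 0 0 0 / 0 0 6 0 / 0 0 0 0 / 0 0 0 0
t=3: a0@(3,2) a1@(0,0) a2@(3,2) | pheromone: 1 0 0 0 / 0 0 2 0 / 0 0 0 0 / 0 0 7 0 / 0 0 0 0 / 0 0 0 0

(3, 2)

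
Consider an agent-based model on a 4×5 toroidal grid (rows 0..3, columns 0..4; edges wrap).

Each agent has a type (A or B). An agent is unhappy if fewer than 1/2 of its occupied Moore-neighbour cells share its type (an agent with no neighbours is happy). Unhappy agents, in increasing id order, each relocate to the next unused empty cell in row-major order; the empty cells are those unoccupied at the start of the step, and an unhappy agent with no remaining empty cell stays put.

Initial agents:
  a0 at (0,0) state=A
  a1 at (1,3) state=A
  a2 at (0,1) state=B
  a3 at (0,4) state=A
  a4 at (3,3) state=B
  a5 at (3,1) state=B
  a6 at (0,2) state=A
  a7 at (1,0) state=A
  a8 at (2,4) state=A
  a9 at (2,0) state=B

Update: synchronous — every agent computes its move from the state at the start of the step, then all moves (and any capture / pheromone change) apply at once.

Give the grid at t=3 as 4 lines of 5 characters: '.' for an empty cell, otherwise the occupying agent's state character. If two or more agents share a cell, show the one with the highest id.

t=1: a0@(0,0):A a1@(1,3):A a2@(0,3):B a3@(0,4):A a4@(1,1):B a5@(3,1):B a6@(1,2):A a7@(1,0):A a8@(2,4):A a9@(1,4):B
t=2: a0@(0,1):A a1@(1,3):A a2@(0,2):B a3@(0,4):A a4@(2,0):B a5@(2,1):B a6@(2,2):A a7@(1,0):A a8@(2,4):A a9@(2,3):B
t=3: a0@(0,1):A a1@(1,3):A a2@(0,0):B a3@(0,4):A a4@(0,3):B a5@(1,1):B a6@(1,2):A a7@(1,0):A a8@(2,4):A a9@(1,4):B

BA.BA
ABAAB
....A
.....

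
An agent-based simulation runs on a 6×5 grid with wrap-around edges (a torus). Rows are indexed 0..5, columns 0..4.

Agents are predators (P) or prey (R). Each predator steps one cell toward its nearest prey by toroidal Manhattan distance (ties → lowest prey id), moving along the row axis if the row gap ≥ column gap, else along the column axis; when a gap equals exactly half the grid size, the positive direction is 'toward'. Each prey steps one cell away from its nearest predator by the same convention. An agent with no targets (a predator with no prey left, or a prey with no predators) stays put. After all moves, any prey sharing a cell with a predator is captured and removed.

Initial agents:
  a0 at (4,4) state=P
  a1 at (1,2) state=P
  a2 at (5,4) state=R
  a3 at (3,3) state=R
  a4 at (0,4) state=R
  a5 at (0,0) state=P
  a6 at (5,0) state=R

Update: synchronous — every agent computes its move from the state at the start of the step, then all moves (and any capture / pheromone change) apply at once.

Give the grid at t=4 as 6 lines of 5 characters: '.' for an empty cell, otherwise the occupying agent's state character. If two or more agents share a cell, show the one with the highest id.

RP...
.....
PR..P
..R..
.....
.....

t=1: a0@(5,4):P a1@(2,2):P a3@(2,3):R a4@(0,3):R a5@(0,4):P a6@(4,0):R
t=2: a0@(0,4):P a1@(2,3):P a3@(2,4):R a4@(0,2):R a5@(0,3):P a6@(3,0):R
t=3: a0@(1,4):P a1@(2,4):P a3@(2,0):R a4@(0,1):R a5@(0,2):P a6@(3,1):R
t=4: a0@(2,4):P a1@(2,0):P a3@(2,1):R a4@(0,0):R a5@(0,1):P a6@(3,2):R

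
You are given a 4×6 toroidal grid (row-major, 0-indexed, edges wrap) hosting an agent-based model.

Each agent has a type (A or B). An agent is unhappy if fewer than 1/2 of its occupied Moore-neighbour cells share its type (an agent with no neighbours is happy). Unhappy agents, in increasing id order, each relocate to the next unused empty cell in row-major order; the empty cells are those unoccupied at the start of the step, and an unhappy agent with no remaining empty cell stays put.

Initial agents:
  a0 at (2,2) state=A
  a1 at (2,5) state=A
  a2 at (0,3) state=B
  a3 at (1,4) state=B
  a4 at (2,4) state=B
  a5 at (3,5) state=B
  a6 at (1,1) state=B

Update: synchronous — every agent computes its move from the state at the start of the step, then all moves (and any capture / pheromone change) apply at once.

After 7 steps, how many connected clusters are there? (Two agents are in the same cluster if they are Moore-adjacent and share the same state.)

t=1: a0@(0,0):A a1@(0,1):A a2@(0,3):B a3@(1,4):B a4@(2,4):B a5@(3,5):B a6@(0,2):B
t=2: (unchanged — steady state)

2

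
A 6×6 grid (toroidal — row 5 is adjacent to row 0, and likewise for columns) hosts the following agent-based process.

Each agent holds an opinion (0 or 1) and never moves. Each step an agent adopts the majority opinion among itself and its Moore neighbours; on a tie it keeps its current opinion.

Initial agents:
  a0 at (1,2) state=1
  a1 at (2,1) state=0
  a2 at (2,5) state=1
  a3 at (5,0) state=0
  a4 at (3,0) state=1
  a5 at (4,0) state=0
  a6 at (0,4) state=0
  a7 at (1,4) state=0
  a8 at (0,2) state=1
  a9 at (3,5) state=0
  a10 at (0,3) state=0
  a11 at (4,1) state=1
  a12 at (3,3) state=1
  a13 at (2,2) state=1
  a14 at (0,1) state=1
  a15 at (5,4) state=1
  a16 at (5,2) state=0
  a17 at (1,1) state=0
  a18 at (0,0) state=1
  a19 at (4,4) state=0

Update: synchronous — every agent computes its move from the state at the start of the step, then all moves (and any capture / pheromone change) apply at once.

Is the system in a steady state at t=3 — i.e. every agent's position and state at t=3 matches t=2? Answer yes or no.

no

t=1: a0@(1,2):1 a1@(2,1):1 a2@(2,5):1 a3@(5,0):1 a4@(3,0):1 a5@(4,0):0 a6@(0,4):0 a7@(1,4):0 a8@(0,2):1 a9@(3,5):0 a10@(0,3):0 a11@(4,1):0 a12@(3,3):1 a13@(2,2):1 a14@(0,1):1 a15@(5,4):0 a16@(5,2):1 a17@(1,1):1 a18@(0,0):1 a19@(4,4):0
t=2: a0@(1,2):1 a1@(2,1):1 a2@(2,5):1 a3@(5,0):1 a4@(3,0):1 a5@(4,0):0 a6@(0,4):0 a7@(1,4):0 a8@(0,2):1 a9@(3,5):0 a10@(0,3):0 a11@(4,1):1 a12@(3,3):1 a13@(2,2):1 a14@(0,1):1 a15@(5,4):0 a16@(5,2):1 a17@(1,1):1 a18@(0,0):1 a19@(4,4):0
t=3: a0@(1,2):1 a1@(2,1):1 a2@(2,5):1 a3@(5,0):1 a4@(3,0):1 a5@(4,0):1 a6@(0,4):0 a7@(1,4):0 a8@(0,2):1 a9@(3,5):0 a10@(0,3):0 a11@(4,1):1 a12@(3,3):1 a13@(2,2):1 a14@(0,1):1 a15@(5,4):0 a16@(5,2):1 a17@(1,1):1 a18@(0,0):1 a19@(4,4):0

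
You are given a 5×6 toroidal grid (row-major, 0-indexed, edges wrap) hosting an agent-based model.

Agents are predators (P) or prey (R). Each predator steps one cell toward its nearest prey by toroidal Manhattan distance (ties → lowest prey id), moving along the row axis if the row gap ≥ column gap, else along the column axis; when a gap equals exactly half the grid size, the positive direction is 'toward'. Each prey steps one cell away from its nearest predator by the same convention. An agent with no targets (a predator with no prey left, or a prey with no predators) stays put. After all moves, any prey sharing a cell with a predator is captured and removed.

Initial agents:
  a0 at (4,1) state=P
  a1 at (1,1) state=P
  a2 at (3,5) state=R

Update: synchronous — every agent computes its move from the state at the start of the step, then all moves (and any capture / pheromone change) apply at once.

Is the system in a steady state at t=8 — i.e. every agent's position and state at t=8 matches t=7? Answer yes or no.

yes

t=1: a0@(4,0):P a1@(2,1):P a2@(3,4):R
t=2: a0@(4,5):P a1@(2,2):P a2@(3,3):R
t=3: a0@(4,4):P a1@(3,2):P a2@(4,3):R
t=4: a0@(4,3):P a1@(4,2):P
t=5: (unchanged — steady state)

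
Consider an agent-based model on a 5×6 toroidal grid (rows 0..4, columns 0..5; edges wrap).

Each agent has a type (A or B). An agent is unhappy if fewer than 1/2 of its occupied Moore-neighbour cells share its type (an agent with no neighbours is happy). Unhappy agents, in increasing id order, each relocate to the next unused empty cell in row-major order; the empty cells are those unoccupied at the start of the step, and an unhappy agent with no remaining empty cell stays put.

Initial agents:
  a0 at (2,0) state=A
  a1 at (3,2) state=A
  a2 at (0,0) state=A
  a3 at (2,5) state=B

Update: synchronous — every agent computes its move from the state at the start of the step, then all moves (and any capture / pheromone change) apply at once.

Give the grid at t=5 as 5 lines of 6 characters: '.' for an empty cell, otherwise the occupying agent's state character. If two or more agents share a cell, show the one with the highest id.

AA.B..
......
......
..A...
......

t=1: a0@(0,1):A a1@(3,2):A a2@(0,0):A a3@(0,2):B
t=2: a0@(0,1):A a1@(3,2):A a2@(0,0):A a3@(0,3):B
t=3: (unchanged — steady state)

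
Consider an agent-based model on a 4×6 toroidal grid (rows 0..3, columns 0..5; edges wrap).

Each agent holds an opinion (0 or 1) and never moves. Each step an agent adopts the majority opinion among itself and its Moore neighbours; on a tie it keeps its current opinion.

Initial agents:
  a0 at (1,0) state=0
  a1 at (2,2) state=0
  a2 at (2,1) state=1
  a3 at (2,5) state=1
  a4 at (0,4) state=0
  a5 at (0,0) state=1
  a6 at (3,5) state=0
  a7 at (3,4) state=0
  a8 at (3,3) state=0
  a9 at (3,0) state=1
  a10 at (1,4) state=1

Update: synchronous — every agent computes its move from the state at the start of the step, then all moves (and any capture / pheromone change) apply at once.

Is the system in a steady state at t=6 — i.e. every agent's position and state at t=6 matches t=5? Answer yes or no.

t=1: a0@(1,0):1 a1@(2,2):0 a2@(2,1):1 a3@(2,5):1 a4@(0,4):0 a5@(0,0):1 a6@(3,5):0 a7@(3,4):0 a8@(3,3):0 a9@(3,0):1 a10@(1,4):1
t=2: (unchanged — steady state)

yes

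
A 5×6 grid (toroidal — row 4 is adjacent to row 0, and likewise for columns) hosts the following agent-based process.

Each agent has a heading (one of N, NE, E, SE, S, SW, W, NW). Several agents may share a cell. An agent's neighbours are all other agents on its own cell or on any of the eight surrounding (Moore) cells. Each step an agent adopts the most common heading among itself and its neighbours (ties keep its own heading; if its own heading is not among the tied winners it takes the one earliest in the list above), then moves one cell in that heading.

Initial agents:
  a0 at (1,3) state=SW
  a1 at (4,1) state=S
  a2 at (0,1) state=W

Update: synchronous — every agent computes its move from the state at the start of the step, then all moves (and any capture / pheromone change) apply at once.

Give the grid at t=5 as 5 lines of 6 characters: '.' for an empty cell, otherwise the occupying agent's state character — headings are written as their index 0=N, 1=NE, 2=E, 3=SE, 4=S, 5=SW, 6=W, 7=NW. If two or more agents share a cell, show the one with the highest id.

t=1: a0@(2,2):SW a1@(0,1):S a2@(0,0):W
t=2: a0@(3,1):SW a1@(1,1):S a2@(0,5):W
t=3: a0@(4,0):SW a1@(2,1):S a2@(0,4):W
t=4: a0@(0,5):SW a1@(3,1):S a2@(0,3):W
t=5: a0@(1,4):SW a1@(4,1):S a2@(0,2):W

..6...
....5.
......
......
.4....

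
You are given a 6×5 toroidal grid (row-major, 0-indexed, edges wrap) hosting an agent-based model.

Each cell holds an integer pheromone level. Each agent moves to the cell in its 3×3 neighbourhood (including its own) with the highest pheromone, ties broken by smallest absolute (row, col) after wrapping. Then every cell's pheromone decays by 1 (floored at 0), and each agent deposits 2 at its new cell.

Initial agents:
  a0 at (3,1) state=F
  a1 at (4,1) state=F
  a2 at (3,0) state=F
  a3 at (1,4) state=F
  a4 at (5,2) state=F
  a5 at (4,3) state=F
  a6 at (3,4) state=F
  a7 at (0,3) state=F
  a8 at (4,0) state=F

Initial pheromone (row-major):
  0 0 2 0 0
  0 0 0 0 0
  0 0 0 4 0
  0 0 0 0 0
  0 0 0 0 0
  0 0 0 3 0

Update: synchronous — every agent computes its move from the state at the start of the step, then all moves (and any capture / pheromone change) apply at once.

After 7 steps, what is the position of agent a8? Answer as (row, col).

(2, 0)

t=1: a0@(2,0) a1@(3,0) a2@(2,0) a3@(2,3) a4@(5,3) a5@(5,3) a6@(2,3) a7@(5,3) a8@(3,0) | pheromone: 0 0 1 0 0 / 0 0 0 0 0 / 4 0 0 7 0 / 4 0 0 0 0 / 0 0 0 0 0 / 0 0 0 8 0
t=2: a0@(2,0) a1@(2,0) a2@(2,0) a3@(2,3) a4@(5,3) a5@(5,3) a6@(2,3) a7@(5,3) a8@(2,0) | pheromone: 0 0 0 0 0 / 0 0 0 0 0 / 11 0 0 10 0 / 3 0 0 0 0 / 0 0 0 0 0 / 0 0 0 13 0
t=3: a0@(2,0) a1@(2,0) a2@(2,0) a3@(2,3) a4@(5,3) a5@(5,3) a6@(2,3) a7@(5,3) a8@(2,0) | pheromone: 0 0 0 0 0 / 0 0 0 0 0 / 18 0 0 13 0 / 2 0 0 0 0 / 0 0 0 0 0 / 0 0 0 18 0
t=4: a0@(2,0) a1@(2,0) a2@(2,0) a3@(2,3) a4@(5,3) a5@(5,3) a6@(2,3) a7@(5,3) a8@(2,0) | pheromone: 0 0 0 0 0 / 0 0 0 0 0 / 25 0 0 16 0 / 1 0 0 0 0 / 0 0 0 0 0 / 0 0 0 23 0
t=5: a0@(2,0) a1@(2,0) a2@(2,0) a3@(2,3) a4@(5,3) a5@(5,3) a6@(2,3) a7@(5,3) a8@(2,0) | pheromone: 0 0 0 0 0 / 0 0 0 0 0 / 32 0 0 19 0 / 0 0 0 0 0 / 0 0 0 0 0 / 0 0 0 28 0
t=6: a0@(2,0) a1@(2,0) a2@(2,0) a3@(2,3) a4@(5,3) a5@(5,3) a6@(2,3) a7@(5,3) a8@(2,0) | pheromone: 0 0 0 0 0 / 0 0 0 0 0 / 39 0 0 22 0 / 0 0 0 0 0 / 0 0 0 0 0 / 0 0 0 33 0
t=7: a0@(2,0) a1@(2,0) a2@(2,0) a3@(2,3) a4@(5,3) a5@(5,3) a6@(2,3) a7@(5,3) a8@(2,0) | pheromone: 0 0 0 0 0 / 0 0 0 0 0 / 46 0 0 25 0 / 0 0 0 0 0 / 0 0 0 0 0 / 0 0 0 38 0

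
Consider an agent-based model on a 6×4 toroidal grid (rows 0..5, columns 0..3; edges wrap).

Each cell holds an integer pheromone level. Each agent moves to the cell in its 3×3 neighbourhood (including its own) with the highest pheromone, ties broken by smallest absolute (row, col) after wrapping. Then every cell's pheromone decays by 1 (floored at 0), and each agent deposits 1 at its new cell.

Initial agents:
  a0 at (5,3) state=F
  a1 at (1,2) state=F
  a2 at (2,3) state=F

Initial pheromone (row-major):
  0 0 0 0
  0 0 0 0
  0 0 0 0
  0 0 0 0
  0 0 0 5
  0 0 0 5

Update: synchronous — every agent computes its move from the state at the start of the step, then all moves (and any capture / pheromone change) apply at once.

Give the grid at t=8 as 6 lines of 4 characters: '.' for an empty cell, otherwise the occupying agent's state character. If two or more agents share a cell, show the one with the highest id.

t=1: a0@(4,3) a1@(0,1) a2@(1,0) | pheromone: 0 1 0 0 / 1 0 0 0 / 0 0 0 0 / 0 0 0 0 / 0 0 0 5 / 0 0 0 4
t=2: a0@(4,3) a1@(0,1) a2@(0,1) | pheromone: 0 2 0 0 / 0 0 0 0 / 0 0 0 0 / 0 0 0 0 / 0 0 0 5 / 0 0 0 3
t=3: a0@(4,3) a1@(0,1) a2@(0,1) | pheromone: 0 3 0 0 / 0 0 0 0 / 0 0 0 0 / 0 0 0 0 / 0 0 0 5 / 0 0 0 2
t=4: a0@(4,3) a1@(0,1) a2@(0,1) | pheromone: 0 4 0 0 / 0 0 0 0 / 0 0 0 0 / 0 0 0 0 / 0 0 0 5 / 0 0 0 1
t=5: a0@(4,3) a1@(0,1) a2@(0,1) | pheromone: 0 5 0 0 / 0 0 0 0 / 0 0 0 0 / 0 0 0 0 / 0 0 0 5 / 0 0 0 0
t=6: a0@(4,3) a1@(0,1) a2@(0,1) | pheromone: 0 6 0 0 / 0 0 0 0 / 0 0 0 0 / 0 0 0 0 / 0 0 0 5 / 0 0 0 0
t=7: a0@(4,3) a1@(0,1) a2@(0,1) | pheromone: 0 7 0 0 / 0 0 0 0 / 0 0 0 0 / 0 0 0 0 / 0 0 0 5 / 0 0 0 0
t=8: a0@(4,3) a1@(0,1) a2@(0,1) | pheromone: 0 8 0 0 / 0 0 0 0 / 0 0 0 0 / 0 0 0 0 / 0 0 0 5 / 0 0 0 0

.F..
....
....
....
...F
....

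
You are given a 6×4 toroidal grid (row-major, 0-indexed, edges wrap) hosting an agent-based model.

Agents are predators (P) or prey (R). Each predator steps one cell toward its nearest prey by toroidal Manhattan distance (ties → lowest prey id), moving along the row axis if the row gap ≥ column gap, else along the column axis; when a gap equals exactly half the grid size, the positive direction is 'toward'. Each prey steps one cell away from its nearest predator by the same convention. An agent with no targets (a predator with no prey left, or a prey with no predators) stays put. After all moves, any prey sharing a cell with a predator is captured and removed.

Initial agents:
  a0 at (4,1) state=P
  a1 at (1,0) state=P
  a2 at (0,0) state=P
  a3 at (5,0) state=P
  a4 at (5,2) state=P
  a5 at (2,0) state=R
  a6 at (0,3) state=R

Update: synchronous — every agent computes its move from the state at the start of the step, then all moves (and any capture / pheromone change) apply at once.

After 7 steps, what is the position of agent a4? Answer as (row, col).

t=1: a0@(3,1):P a1@(2,0):P a2@(0,3):P a3@(0,0):P a4@(0,2):P a5@(3,0):R
t=2: a0@(3,0):P a1@(3,0):P a2@(1,3):P a3@(1,0):P a4@(1,2):P a5@(3,3):R
t=3: a0@(3,3):P a1@(3,3):P a2@(2,3):P a3@(2,0):P a4@(2,2):P a5@(3,2):R
t=4: a0@(3,2):P a1@(3,2):P a2@(3,3):P a3@(2,1):P a4@(3,2):P a5@(3,1):R
t=5: a0@(3,1):P a1@(3,1):P a2@(3,0):P a3@(3,1):P a4@(3,1):P
t=6: (unchanged — steady state)

(3, 1)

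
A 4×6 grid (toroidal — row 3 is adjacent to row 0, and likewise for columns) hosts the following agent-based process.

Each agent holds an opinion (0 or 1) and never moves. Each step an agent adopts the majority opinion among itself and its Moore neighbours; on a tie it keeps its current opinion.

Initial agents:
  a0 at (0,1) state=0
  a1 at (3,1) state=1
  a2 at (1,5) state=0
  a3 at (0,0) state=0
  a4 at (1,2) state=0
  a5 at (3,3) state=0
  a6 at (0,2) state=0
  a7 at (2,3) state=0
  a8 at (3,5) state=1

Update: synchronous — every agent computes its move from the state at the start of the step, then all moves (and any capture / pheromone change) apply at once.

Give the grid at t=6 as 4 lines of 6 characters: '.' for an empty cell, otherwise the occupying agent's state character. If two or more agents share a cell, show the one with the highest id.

000...
..0..0
...0..
.0.0.1

t=1: a0@(0,1):0 a1@(3,1):0 a2@(1,5):0 a3@(0,0):0 a4@(1,2):0 a5@(3,3):0 a6@(0,2):0 a7@(2,3):0 a8@(3,5):1
t=2: (unchanged — steady state)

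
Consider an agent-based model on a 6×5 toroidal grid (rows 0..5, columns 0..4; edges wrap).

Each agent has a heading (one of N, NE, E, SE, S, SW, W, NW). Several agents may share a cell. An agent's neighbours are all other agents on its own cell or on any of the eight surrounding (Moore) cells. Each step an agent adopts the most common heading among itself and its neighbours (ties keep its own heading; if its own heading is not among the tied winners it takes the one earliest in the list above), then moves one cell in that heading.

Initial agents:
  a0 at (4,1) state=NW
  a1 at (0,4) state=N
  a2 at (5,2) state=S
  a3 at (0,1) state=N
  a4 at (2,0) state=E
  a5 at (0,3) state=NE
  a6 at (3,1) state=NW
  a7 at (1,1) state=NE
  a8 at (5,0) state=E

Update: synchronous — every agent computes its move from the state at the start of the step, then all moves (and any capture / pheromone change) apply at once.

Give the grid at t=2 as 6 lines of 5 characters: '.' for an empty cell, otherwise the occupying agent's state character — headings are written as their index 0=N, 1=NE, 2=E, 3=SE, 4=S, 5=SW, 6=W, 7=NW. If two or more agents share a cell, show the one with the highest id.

t=1: a0@(3,0):NW a1@(5,4):N a2@(0,2):S a3@(5,1):N a4@(2,1):E a5@(5,4):NE a6@(2,0):NW a7@(0,2):NE a8@(4,0):N
t=2: a0@(2,4):NW a1@(4,4):N a2@(1,2):S a3@(4,1):N a4@(1,0):NW a5@(4,4):N a6@(1,4):NW a7@(5,3):NE a8@(3,0):N

.....
7.4.7
....7
0....
.0..0
...1.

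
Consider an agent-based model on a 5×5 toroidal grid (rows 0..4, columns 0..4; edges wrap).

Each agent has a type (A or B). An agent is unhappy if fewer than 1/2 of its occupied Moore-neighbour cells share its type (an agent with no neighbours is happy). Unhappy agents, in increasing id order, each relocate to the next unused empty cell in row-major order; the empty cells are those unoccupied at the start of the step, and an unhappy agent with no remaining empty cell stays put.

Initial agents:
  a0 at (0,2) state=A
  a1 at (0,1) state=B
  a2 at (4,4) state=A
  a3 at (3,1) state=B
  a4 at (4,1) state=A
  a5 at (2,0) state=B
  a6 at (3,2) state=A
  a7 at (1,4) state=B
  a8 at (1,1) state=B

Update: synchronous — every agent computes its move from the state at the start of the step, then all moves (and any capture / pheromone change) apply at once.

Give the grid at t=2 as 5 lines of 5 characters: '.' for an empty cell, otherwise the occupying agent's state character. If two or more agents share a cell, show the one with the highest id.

.AABB
.B..B
B....
..A..
.A...

t=1: a0@(0,0):A a1@(0,3):B a2@(4,4):A a3@(0,4):B a4@(4,1):A a5@(2,0):B a6@(3,2):A a7@(1,4):B a8@(1,1):B
t=2: a0@(0,1):A a1@(0,3):B a2@(0,2):A a3@(0,4):B a4@(4,1):A a5@(2,0):B a6@(3,2):A a7@(1,4):B a8@(1,1):B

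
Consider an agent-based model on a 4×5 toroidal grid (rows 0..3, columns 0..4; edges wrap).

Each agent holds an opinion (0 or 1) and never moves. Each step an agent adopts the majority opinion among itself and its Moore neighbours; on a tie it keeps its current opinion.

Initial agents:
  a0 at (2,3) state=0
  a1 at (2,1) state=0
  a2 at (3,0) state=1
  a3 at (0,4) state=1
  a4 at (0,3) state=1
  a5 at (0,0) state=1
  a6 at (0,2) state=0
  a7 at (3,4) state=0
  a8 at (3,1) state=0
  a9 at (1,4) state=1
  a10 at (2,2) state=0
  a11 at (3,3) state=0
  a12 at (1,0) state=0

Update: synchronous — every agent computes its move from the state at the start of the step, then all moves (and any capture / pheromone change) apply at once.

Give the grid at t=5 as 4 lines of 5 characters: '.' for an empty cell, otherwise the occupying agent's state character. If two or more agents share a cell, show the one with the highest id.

t=1: a0@(2,3):0 a1@(2,1):0 a2@(3,0):1 a3@(0,4):1 a4@(0,3):1 a5@(0,0):1 a6@(0,2):0 a7@(3,4):1 a8@(3,1):0 a9@(1,4):1 a10@(2,2):0 a11@(3,3):0 a12@(1,0):1
t=2: (unchanged — steady state)

1.011
1...1
.000.
10.01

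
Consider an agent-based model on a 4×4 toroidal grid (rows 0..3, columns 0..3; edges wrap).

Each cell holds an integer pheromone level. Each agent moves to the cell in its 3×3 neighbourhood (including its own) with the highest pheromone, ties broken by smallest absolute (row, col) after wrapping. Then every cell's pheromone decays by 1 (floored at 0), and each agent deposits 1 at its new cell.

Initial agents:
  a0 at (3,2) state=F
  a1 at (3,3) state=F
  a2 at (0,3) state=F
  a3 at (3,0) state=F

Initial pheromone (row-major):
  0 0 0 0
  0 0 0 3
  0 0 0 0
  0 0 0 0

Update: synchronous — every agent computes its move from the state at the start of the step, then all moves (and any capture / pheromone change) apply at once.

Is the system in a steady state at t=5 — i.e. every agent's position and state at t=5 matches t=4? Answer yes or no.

t=1: a0@(0,1) a1@(0,0) a2@(1,3) a3@(0,0) | pheromone: 2 1 0 0 / 0 0 0 3 / 0 0 0 0 / 0 0 0 0
t=2: a0@(0,0) a1@(1,3) a2@(1,3) a3@(1,3) | pheromone: 2 0 0 0 / 0 0 0 5 / 0 0 0 0 / 0 0 0 0
t=3: a0@(1,3) a1@(1,3) a2@(1,3) a3@(1,3) | pheromone: 1 0 0 0 / 0 0 0 8 / 0 0 0 0 / 0 0 0 0
t=4: a0@(1,3) a1@(1,3) a2@(1,3) a3@(1,3) | pheromone: 0 0 0 0 / 0 0 0 11 / 0 0 0 0 / 0 0 0 0
t=5: a0@(1,3) a1@(1,3) a2@(1,3) a3@(1,3) | pheromone: 0 0 0 0 / 0 0 0 14 / 0 0 0 0 / 0 0 0 0

yes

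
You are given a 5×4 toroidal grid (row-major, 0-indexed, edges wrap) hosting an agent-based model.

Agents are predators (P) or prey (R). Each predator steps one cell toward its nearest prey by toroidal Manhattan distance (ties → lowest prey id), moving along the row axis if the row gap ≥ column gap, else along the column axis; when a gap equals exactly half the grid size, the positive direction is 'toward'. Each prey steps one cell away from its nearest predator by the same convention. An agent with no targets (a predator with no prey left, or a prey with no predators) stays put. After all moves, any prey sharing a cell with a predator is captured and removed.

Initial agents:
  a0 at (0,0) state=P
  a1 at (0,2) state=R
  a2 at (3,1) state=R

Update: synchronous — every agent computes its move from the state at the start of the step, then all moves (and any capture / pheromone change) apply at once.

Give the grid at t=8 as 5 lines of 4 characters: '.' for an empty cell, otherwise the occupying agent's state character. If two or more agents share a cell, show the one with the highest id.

....
....
.P..
....
.R..

t=1: a0@(0,1):P a2@(2,1):R
t=2: a0@(1,1):P a2@(3,1):R
t=3: a0@(2,1):P a2@(4,1):R
t=4: a0@(3,1):P a2@(0,1):R
t=5: a0@(4,1):P a2@(1,1):R
t=6: a0@(0,1):P a2@(2,1):R
t=7: a0@(1,1):P a2@(3,1):R
t=8: a0@(2,1):P a2@(4,1):R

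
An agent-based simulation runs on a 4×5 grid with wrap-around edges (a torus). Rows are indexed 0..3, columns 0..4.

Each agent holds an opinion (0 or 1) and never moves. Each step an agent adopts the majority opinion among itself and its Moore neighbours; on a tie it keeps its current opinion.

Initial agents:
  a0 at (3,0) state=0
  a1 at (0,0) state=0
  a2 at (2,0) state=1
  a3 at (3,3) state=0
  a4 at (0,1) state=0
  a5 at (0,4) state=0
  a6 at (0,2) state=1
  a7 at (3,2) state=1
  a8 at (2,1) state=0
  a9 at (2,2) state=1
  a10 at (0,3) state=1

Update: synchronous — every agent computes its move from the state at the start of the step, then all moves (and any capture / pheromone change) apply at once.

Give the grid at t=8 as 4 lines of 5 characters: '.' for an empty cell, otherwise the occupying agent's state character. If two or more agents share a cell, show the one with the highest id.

00110
.....
011..
0.11.

t=1: a0@(3,0):0 a1@(0,0):0 a2@(2,0):0 a3@(3,3):1 a4@(0,1):0 a5@(0,4):0 a6@(0,2):1 a7@(3,2):1 a8@(2,1):1 a9@(2,2):1 a10@(0,3):1
t=2: (unchanged — steady state)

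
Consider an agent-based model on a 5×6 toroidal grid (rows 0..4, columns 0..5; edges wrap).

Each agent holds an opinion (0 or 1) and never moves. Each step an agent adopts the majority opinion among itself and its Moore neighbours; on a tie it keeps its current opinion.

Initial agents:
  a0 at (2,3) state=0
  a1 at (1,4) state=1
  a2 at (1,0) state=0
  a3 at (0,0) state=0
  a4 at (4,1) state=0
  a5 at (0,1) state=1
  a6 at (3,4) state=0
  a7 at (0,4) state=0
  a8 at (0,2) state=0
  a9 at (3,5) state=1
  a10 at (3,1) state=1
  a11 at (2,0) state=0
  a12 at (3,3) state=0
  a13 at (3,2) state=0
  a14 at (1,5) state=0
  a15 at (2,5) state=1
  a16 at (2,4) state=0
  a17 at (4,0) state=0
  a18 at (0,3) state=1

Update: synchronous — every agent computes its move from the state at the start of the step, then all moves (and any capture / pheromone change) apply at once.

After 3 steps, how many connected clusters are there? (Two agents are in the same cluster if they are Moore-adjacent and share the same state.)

t=1: a0@(2,3):0 a1@(1,4):0 a2@(1,0):0 a3@(0,0):0 a4@(4,1):0 a5@(0,1):0 a6@(3,4):0 a7@(0,4):0 a8@(0,2):0 a9@(3,5):0 a10@(3,1):0 a11@(2,0):0 a12@(3,3):0 a13@(3,2):0 a14@(1,5):0 a15@(2,5):0 a16@(2,4):0 a17@(4,0):0 a18@(0,3):1
t=2: a0@(2,3):0 a1@(1,4):0 a2@(1,0):0 a3@(0,0):0 a4@(4,1):0 a5@(0,1):0 a6@(3,4):0 a7@(0,4):0 a8@(0,2):0 a9@(3,5):0 a10@(3,1):0 a11@(2,0):0 a12@(3,3):0 a13@(3,2):0 a14@(1,5):0 a15@(2,5):0 a16@(2,4):0 a17@(4,0):0 a18@(0,3):0
t=3: (unchanged — steady state)

1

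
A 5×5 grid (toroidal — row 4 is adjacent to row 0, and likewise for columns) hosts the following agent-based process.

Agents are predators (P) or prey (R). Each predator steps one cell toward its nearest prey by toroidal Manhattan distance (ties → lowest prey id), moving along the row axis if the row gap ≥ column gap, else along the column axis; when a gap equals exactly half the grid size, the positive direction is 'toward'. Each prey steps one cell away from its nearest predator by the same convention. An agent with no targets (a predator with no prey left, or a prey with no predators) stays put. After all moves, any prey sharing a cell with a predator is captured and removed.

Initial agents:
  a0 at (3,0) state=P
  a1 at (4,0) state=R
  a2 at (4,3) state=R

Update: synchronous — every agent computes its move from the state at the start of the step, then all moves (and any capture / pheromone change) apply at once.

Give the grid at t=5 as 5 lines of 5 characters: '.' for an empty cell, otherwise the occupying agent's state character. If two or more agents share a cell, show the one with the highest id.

t=1: a0@(4,0):P a1@(0,0):R a2@(4,2):R
t=2: a0@(0,0):P a1@(1,0):R a2@(4,3):R
t=3: a0@(1,0):P a1@(2,0):R a2@(4,2):R
t=4: a0@(2,0):P a1@(3,0):R a2@(3,2):R
t=5: a0@(3,0):P a1@(4,0):R a2@(3,3):R

.....
.....
.....
P..R.
R....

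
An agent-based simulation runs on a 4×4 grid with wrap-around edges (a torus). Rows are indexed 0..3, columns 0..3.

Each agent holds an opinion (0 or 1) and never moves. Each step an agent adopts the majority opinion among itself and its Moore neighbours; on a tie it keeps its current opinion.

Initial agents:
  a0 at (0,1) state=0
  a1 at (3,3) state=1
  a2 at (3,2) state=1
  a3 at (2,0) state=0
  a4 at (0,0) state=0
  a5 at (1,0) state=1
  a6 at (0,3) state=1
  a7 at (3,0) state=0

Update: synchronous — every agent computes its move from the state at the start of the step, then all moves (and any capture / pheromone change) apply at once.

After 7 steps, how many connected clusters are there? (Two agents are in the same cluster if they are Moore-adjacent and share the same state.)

2

t=1: a0@(0,1):0 a1@(3,3):1 a2@(3,2):1 a3@(2,0):0 a4@(0,0):0 a5@(1,0):0 a6@(0,3):1 a7@(3,0):0
t=2: (unchanged — steady state)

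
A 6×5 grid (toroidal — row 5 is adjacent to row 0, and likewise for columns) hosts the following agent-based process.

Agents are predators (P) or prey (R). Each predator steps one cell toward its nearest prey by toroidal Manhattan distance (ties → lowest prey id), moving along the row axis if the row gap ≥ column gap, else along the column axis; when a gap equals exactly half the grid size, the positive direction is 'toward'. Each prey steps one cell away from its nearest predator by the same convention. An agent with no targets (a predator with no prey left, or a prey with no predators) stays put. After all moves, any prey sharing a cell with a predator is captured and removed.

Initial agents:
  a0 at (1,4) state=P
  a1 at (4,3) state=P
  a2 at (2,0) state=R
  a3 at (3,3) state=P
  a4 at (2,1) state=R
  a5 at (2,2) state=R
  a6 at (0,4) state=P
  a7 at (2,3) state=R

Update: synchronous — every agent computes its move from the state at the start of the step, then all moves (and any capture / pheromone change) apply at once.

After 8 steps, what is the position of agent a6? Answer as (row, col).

(2, 2)

t=1: a0@(2,4):P a1@(3,3):P a2@(3,0):R a3@(2,3):P a4@(2,2):R a5@(1,2):R a6@(1,4):P a7@(1,3):R
t=2: a0@(3,4):P a1@(3,4):P a2@(4,0):R a3@(2,2):P a4@(2,1):R a5@(0,2):R a6@(1,3):P a7@(0,3):R
t=3: a0@(4,4):P a1@(4,4):P a2@(5,0):R a3@(2,1):P a4@(2,0):R a5@(5,2):R a6@(0,3):P a7@(5,3):R
t=4: a0@(5,4):P a1@(5,4):P a2@(0,0):R a3@(2,0):P a4@(2,4):R a5@(4,2):R a6@(5,3):P a7@(4,3):R
t=5: a0@(0,4):P a1@(0,4):P a2@(1,0):R a3@(2,4):P a4@(2,3):R a5@(3,2):R a6@(4,3):P a7@(3,3):R
t=6: a0@(1,4):P a1@(1,4):P a2@(2,0):R a3@(2,3):P a4@(2,2):R a5@(2,2):R a6@(3,3):P
t=7: a0@(2,4):P a1@(2,4):P a2@(3,0):R a3@(2,2):P a4@(2,1):R a5@(2,1):R a6@(2,3):P
t=8: a0@(3,4):P a1@(3,4):P a2@(4,0):R a3@(2,1):P a4@(2,0):R a5@(2,0):R a6@(2,2):P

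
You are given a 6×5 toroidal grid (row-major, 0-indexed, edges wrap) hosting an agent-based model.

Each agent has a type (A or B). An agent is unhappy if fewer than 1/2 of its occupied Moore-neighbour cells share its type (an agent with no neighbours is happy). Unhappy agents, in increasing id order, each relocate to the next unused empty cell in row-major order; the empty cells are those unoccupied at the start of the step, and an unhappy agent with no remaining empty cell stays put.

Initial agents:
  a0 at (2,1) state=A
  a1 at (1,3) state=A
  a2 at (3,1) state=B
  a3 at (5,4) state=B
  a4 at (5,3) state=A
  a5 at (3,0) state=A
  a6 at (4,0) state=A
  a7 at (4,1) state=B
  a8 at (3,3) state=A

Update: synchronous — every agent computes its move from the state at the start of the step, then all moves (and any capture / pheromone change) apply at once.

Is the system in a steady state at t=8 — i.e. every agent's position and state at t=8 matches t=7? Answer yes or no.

t=1: a0@(2,1):A a1@(1,3):A a2@(0,0):B a3@(0,1):B a4@(0,2):A a5@(3,0):A a6@(0,3):A a7@(0,4):B a8@(3,3):A
t=2: a0@(2,1):A a1@(1,3):A a2@(0,0):B a3@(0,1):B a4@(0,2):A a5@(3,0):A a6@(0,3):A a7@(1,0):B a8@(3,3):A
t=3: (unchanged — steady state)

yes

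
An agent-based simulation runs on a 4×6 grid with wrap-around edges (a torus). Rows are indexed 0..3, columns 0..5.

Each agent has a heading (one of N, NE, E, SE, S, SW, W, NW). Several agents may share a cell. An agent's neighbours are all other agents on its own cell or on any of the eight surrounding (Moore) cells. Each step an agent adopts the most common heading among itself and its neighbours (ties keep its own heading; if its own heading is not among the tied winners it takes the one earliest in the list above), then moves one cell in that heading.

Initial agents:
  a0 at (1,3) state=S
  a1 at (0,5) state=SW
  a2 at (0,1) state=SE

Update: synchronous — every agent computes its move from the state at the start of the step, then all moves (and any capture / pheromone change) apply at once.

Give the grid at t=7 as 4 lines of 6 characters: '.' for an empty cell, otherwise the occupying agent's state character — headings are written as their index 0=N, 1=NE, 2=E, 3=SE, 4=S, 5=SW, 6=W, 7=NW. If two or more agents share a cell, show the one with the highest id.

t=1: a0@(2,3):S a1@(1,4):SW a2@(1,2):SE
t=2: a0@(3,3):S a1@(2,3):SW a2@(2,3):SE
t=3: a0@(0,3):S a1@(3,2):SW a2@(3,4):SE
t=4: a0@(1,3):S a1@(0,1):SW a2@(0,5):SE
t=5: a0@(2,3):S a1@(1,0):SW a2@(1,0):SE
t=6: a0@(3,3):S a1@(2,5):SW a2@(2,1):SE
t=7: a0@(0,3):S a1@(3,4):SW a2@(3,2):SE

...4..
......
......
..3.5.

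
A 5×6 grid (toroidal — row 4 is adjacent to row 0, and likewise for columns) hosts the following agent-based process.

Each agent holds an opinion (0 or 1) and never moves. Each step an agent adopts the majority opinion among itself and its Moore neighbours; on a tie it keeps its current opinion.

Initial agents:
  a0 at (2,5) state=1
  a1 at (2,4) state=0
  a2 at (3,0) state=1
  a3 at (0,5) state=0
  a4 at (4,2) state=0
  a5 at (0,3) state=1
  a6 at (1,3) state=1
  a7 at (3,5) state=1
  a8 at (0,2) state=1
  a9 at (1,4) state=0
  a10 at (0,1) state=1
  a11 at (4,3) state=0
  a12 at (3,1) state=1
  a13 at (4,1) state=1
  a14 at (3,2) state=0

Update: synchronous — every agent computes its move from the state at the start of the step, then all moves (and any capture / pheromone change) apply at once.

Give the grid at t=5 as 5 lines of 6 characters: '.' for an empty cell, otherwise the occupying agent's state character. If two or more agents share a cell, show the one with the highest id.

.111.0
...11.
....11
111..1
.111..

t=1: a0@(2,5):1 a1@(2,4):1 a2@(3,0):1 a3@(0,5):0 a4@(4,2):1 a5@(0,3):1 a6@(1,3):1 a7@(3,5):1 a8@(0,2):1 a9@(1,4):0 a10@(0,1):1 a11@(4,3):0 a12@(3,1):1 a13@(4,1):1 a14@(3,2):0
t=2: a0@(2,5):1 a1@(2,4):1 a2@(3,0):1 a3@(0,5):0 a4@(4,2):1 a5@(0,3):1 a6@(1,3):1 a7@(3,5):1 a8@(0,2):1 a9@(1,4):1 a10@(0,1):1 a11@(4,3):1 a12@(3,1):1 a13@(4,1):1 a14@(3,2):1
t=3: (unchanged — steady state)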